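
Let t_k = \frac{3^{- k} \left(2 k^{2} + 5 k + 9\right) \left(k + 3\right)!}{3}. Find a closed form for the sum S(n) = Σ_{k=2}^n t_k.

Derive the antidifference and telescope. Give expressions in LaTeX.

S(n) = - \frac{200}{3} + \frac{2 \cdot 3^{- n} n \left(n + 4\right)!}{3} + 3^{- n} \left(n + 4\right)!

Step 1: r(k) = (k + 4)*(5*k + 2*(k + 1)**2 + 14)/(3*(2*k**2 + 5*k + 9)).
Factor: A=k/3 + 4/3; B=1; C=k**2 + 5*k/2 + 9/2.
f must satisfy (k/3 + 4/3)·f(k+1) − (1)·f(k) = k**2 + 5*k/2 + 9/2.
From deg A=1, deg B=0, deg C=2: d=1.
Solve for f: f(k) = 3*(2*k + 1)/2 (degree 1 ≤ 1).
So s_k = (B(k−1)f/C)·t_k = (3*(2*k + 1)/(2*k**2 + 5*k + 9))·t_k = (2*k + 1)*factorial(k + 3)/3**k.
Verify: (2*k**2 + 5*k + 9)*factorial(k + 3)/(3*3**k) matches t_k.
Telescope: S(n) = s_(n+1) − s_(2) = 3**(-n - 1)*(2*n + 3)*factorial(n + 4) − (200/3) = -200/3 + 2*n*factorial(n + 4)/(3*3**n) + factorial(n + 4)/3**n.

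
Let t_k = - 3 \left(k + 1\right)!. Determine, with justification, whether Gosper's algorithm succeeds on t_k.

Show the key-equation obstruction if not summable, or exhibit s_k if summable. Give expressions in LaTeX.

No — t_k has no hypergeometric antidifference.

The ratio is k + 2.
So A=k + 2 and B=1, with C=1.
Key eq: (k + 2)·f(k+1) = (1)·f(k) + (1).
d = -1 from the (1,0,0) case.
d = -1 < 0 ⇒ no nonzero polynomial f; not summable.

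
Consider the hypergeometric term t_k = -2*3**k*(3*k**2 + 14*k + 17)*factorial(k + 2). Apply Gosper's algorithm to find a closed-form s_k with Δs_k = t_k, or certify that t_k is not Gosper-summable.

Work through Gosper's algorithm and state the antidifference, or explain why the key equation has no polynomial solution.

Step 1: r(k) = 3*(3*k**3 + 29*k**2 + 94*k + 102)/(3*k**2 + 14*k + 17).
So A=3*k + 9 and B=1, with C=k**2 + 14*k/3 + 17/3.
Set up (3*k + 9)·f(k+1) − (1)·f(k) − (k**2 + 14*k/3 + 17/3) = 0.
Bound: deg f ≤ 1.
Solving with deg f ≤ 1: f(k) = (k + 1)/3.
Get s_k = R·t_k = -2*3**k*(k + 1)*factorial(k + 2) with R(k) = B(k−1)f(k)/C(k) = (k + 1)/(3*k**2 + 14*k + 17).
Δs = -2*3**k*(3*k**2 + 14*k + 17)*factorial(k + 2), as required.

s_k = -2*3**k*(k + 1)*factorial(k + 2)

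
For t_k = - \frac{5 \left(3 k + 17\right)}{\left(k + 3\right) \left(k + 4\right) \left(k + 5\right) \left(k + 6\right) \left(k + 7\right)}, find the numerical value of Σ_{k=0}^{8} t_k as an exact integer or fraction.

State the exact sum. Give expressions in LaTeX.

Σ = -7/104

Compute t_(k+1)/t_k: get (k + 3)*(3*k + 20)/((k + 8)*(3*k + 17)).
Gosper form: A/B · C(k+1)/C(k) with A=k + 3, B=k + 8, C=k + 17/3.
Solve (k + 3)·f(k+1) − (k + 7)·f(k) = k + 17/3.
Bound: deg f ≤ 4.
Coefficient equations give f(k) = k*(k + 5)*(k**2 + 13*k + 54)/216.
R(k) = B(k−1)·f(k)/C(k) = k*(k + 5)*(k + 7)*(k**2 + 13*k + 54)/(72*(3*k + 17)); s_k = R·t_k = 5*k*(-k**2 - 13*k - 54)/(72*(k**3 + 13*k**2 + 54*k + 72)).
Δs = 5*(-3*k - 17)/(k**5 + 25*k**4 + 245*k**3 + 1175*k**2 + 2754*k + 2520), as required.
Telescoping: Σ = s_(9) − s_(0) = -7/104 − (0) = -7/104.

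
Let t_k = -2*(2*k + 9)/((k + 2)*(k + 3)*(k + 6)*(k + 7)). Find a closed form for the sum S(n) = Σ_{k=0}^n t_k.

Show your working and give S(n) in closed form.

S(n) = (-n**2 - 10*n - 9)/(6*(n**2 + 10*n + 21))

Compute t_(k+1)/t_k: get (k + 2)*(k + 6)*(2*k + 11)/((k + 4)*(k + 8)*(2*k + 9)).
So A=k + 2 and B=k + 8, with C=k**3 + 27*k**2/2 + 121*k/2 + 90.
Solve (k + 2)·f(k+1) − (k + 7)·f(k) = k**3 + 27*k**2/2 + 121*k/2 + 90.
Bound: deg f ≤ 5.
Coefficient equations give f(k) = k*(k + 3)*(k + 4)*(k + 5)*(k + 8)/24.
Get s_k = R·t_k = k*(-k - 8)/(6*(k**2 + 8*k + 12)) with R(k) = B(k−1)f(k)/C(k) = k*(k + 3)*(k + 7)*(k + 8)/(12*(2*k + 9)).
s_(k+1) − s_k = 2*(-2*k - 9)/(k**4 + 18*k**3 + 113*k**2 + 288*k + 252) = t_k.
Telescope: S(n) = s_(n+1) − s_(0) = (-n**2 - 10*n - 9)/(6*(n**2 + 10*n + 21)) − (0) = (-n**2 - 10*n - 9)/(6*(n**2 + 10*n + 21)).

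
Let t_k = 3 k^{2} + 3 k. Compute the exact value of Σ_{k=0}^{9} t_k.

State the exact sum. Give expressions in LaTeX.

Σ = 990

Compute t_(k+1)/t_k: get (k + 2)/k.
Normal form (A,B,C) = (1, 1, k**2 + k).
Set up (1)·f(k+1) − (1)·f(k) − (k**2 + k) = 0.
From deg A=0, deg B=0, deg C=2: d=3.
Solve for f: f(k) = k*(k - 1)*(k + 1)/3 (degree 3 ≤ 3).
Then R = B(k−1)f/C = (k - 1)/3, so s_k = R(k)·t_k = k**3 - k.
Verify: 3*k*(k + 1) matches t_k.
Telescoping: Σ = s_(10) − s_(0) = 990 − (0) = 990.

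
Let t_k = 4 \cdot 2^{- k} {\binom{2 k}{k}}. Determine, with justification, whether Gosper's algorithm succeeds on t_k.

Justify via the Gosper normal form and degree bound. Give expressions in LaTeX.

Compute t_(k+1)/t_k: get (2*k + 1)/(k + 1).
A = 2*k + 1, B = k + 1, C = 1.
Solve (2*k + 1)·f(k+1) − (k)·f(k) = 1.
Bound: deg f ≤ -1.
Negative degree bound (-1): no f exists, t_k not Gosper-summable.

No — key equation has no polynomial f.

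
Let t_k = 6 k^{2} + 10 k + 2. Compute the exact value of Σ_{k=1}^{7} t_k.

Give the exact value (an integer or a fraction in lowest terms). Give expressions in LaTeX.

Σ = 1134

Step 1: r(k) = (3*k**2 + 11*k + 9)/(3*k**2 + 5*k + 1).
A = 1, B = 1, C = k**2 + 5*k/3 + 1/3.
Key eq: (1)·f(k+1) = (1)·f(k) + (k**2 + 5*k/3 + 1/3).
Bound: deg f ≤ 3.
Coefficient equations give f(k) = k*(k**2 + k - 1)/3.
So s_k = (B(k−1)f/C)·t_k = (k*(k**2 + k - 1)/(3*k**2 + 5*k + 1))·t_k = 2*k*(k**2 + k - 1).
s_(k+1) − s_k = 6*k**2 + 10*k + 2 = t_k.
Sum = s_(8) − s_(1); s_(8) = 1136, s_(1) = 2 ⇒ 1134.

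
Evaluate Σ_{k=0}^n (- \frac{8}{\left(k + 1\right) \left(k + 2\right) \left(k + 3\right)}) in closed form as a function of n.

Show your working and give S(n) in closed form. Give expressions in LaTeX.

S(n) = \frac{2 \left(- n^{2} - 5 n - 4\right)}{n^{2} + 5 n + 6}

Ratio r(k) = (k + 1)/(k + 4).
Take A(k)=k + 1, B(k)=k + 4, C(k)=1.
Need (k + 1)·f(k+1) − (k + 3)·f(k) = 1.
From deg A=1, deg B=1, deg C=0: d=2.
Match coefficients ⇒ f(k) = k*(k + 3)/4.
R(k) = B(k−1)·f(k)/C(k) = k*(k + 3)**2/4; s_k = R·t_k = 2*k*(-k - 3)/((k + 1)*(k + 2)).
Check: Δs_k = -8/(k**3 + 6*k**2 + 11*k + 6). ✓
s_(n+1) = 2*(-n**2 - 5*n - 4)/(n**2 + 5*n + 6) and s_(0) = 0, so S(n) = 2*(-n**2 - 5*n - 4)/(n**2 + 5*n + 6).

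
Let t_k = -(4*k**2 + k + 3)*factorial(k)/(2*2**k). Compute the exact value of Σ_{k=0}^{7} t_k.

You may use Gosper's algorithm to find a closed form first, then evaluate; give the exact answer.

Σ = -10393/2

Compute t_(k+1)/t_k: get (k + 1)*(k + 4*(k + 1)**2 + 4)/(2*(4*k**2 + k + 3)).
Factor: A=k/2 + 1/2; B=1; C=k**2 + k/4 + 3/4.
Set up (k/2 + 1/2)·f(k+1) − (1)·f(k) − (k**2 + k/4 + 3/4) = 0.
Bound: deg f ≤ 1.
Coefficient equations give f(k) = (4*k + 1)/2.
Then R = B(k−1)f/C = 2*(4*k + 1)/(4*k**2 + k + 3), so s_k = R(k)·t_k = -(4*k + 1)*factorial(k)/2**k.
Δs = -(4*k**2 + k + 3)*factorial(k)/(2*2**k), as required.
Evaluate s at k=8 and k=0: -10395/2 and -1; difference -10393/2.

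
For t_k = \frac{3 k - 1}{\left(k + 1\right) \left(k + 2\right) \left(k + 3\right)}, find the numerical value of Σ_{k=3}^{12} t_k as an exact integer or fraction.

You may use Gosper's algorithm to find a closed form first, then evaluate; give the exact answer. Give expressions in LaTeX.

The ratio is (k + 1)*(3*k + 2)/((k + 4)*(3*k - 1)).
Factor: A=k + 1; B=k + 4; C=k - 1/3.
Need (k + 1)·f(k+1) − (k + 3)·f(k) = k - 1/3.
Degrees (1,1,1) ⇒ d ≤ 2.
Coefficient equations give f(k) = k*(k - 3)/6.
Then R = B(k−1)f/C = k*(k - 3)*(k + 3)/(2*(3*k - 1)), so s_k = R(k)·t_k = k*(k - 3)/(2*(k + 1)*(k + 2)).
Check: Δs_k = (3*k - 1)/(k**3 + 6*k**2 + 11*k + 6). ✓
Sum = s_(13) − s_(3); s_(13) = 13/42, s_(3) = 0 ⇒ 13/42.

Σ = 13/42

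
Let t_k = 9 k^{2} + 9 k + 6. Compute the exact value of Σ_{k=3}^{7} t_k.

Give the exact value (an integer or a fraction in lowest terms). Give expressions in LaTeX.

Σ = 1470

Compute t_(k+1)/t_k: get (3*k**2 + 9*k + 8)/(3*k**2 + 3*k + 2).
Gosper form: A/B · C(k+1)/C(k) with A=1, B=1, C=k**2 + k + 2/3.
Solve (1)·f(k+1) − (1)·f(k) = k**2 + k + 2/3.
Degrees (0,0,2) ⇒ d ≤ 3.
Coefficient equations give f(k) = k*(k**2 + 1)/3.
Then R = B(k−1)f/C = k*(k**2 + 1)/(3*k**2 + 3*k + 2), so s_k = R(k)·t_k = 3*k*(k**2 + 1).
Check: Δs_k = 9*k**2 + 9*k + 6. ✓
Telescoping: Σ = s_(8) − s_(3) = 1560 − (90) = 1470.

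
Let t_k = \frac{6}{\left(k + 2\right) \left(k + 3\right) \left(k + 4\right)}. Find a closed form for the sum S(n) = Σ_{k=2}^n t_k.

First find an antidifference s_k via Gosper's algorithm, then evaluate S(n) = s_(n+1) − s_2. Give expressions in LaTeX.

Compute t_(k+1)/t_k: get (k + 2)/(k + 5).
Take A(k)=k + 2, B(k)=k + 5, C(k)=1.
Solve (k + 2)·f(k+1) − (k + 4)·f(k) = 1.
d = 2 from the (1,1,0) case.
Solving with deg f ≤ 2: f(k) = k*(k + 5)/12.
Then R = B(k−1)f/C = k*(k + 4)*(k + 5)/12, so s_k = R(k)·t_k = k*(k + 5)/(2*(k + 2)*(k + 3)).
s_(k+1) − s_k = 6/(k**3 + 9*k**2 + 26*k + 24) = t_k.
Evaluate: s_(n+1) = (n**2 + 7*n + 6)/(2*(n**2 + 7*n + 12)); subtract s_(2) = 7/20 ⇒ S(n) = 3*(n**2 + 7*n - 8)/(20*(n**2 + 7*n + 12)).

S(n) = \frac{3 \left(n^{2} + 7 n - 8\right)}{20 \left(n^{2} + 7 n + 12\right)}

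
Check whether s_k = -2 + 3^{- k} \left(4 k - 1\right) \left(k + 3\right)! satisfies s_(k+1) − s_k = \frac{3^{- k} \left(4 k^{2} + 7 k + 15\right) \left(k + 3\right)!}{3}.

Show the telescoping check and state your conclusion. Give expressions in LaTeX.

valid; difference matches t_k

s_(k+1) = 3**(-k - 1)*(4*k + 3)*factorial(k + 4) - 2
s_(k+1) − s_k = (4*k**2 + 7*k + 15)*factorial(k + 3)/(3*3**k)
(s_(k+1) − s_k) − t_k = 0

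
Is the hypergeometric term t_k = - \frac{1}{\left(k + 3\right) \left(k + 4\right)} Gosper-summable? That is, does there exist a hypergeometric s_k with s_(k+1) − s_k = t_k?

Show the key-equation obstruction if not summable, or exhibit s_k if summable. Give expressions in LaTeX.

Compute t_(k+1)/t_k: get (k + 3)/(k + 5).
Normal form (A,B,C) = (k + 3, k + 5, 1).
Key eq: (k + 3)·f(k+1) = (k + 4)·f(k) + (1).
Degrees (1,1,0) ⇒ d ≤ 1.
Solve for f: f(k) = k/3 (degree 1 ≤ 1).
Get s_k = R·t_k = -k/(3*k + 9) with R(k) = B(k−1)f(k)/C(k) = k*(k + 4)/3.
Verify: -1/(k**2 + 7*k + 12) matches t_k.

Yes. s_k = - \frac{k}{3 k + 9}.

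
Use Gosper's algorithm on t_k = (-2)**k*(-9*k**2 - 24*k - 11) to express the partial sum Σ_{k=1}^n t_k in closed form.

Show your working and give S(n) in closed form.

S(n) = -6*(-2)**n*n**2 - 20*(-2)**n*n - 12*(-2)**n + 12

r(k) = 2*(-9*k**2 - 42*k - 44)/(9*k**2 + 24*k + 11) after simplifying.
Gosper form: A/B · C(k+1)/C(k) with A=-2, B=1, C=k**2 + 8*k/3 + 11/9.
Key eq: (-2)·f(k+1) = (1)·f(k) + (k**2 + 8*k/3 + 11/9).
deg f ≤ 2 (via 0,0,2).
Solving with deg f ≤ 2: f(k) = -(3*k**2 + 4*k - 1)/9.
Certificate R = B(k−1)f/C = -(3*k**2 + 4*k - 1)/(9*k**2 + 24*k + 11) gives s_k = (-2)**k*(3*k**2 + 4*k - 1).
s_(k+1) − s_k = (-2)**k*(-9*k**2 - 24*k - 11) = t_k.
Σ_(k=1)^n t_k = s_(n+1) − s_(1) = ((-2)**(n + 1)*(3*n**2 + 10*n + 6)) − (-12), i.e. -6*(-2)**n*n**2 - 20*(-2)**n*n - 12*(-2)**n + 12.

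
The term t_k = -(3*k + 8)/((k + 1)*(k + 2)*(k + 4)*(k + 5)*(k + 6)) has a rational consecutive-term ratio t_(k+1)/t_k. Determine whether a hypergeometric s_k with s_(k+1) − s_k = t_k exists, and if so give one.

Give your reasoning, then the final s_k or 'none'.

s_k = k*(-k**2 - 10*k - 29)/(20*(k**3 + 10*k**2 + 29*k + 20))

r(k) = (k + 1)*(k + 4)*(3*k + 11)/((k + 3)*(k + 7)*(3*k + 8)) after simplifying.
So A=k + 1 and B=k + 7, with C=k**2 + 17*k/3 + 8.
Key eq: (k + 1)·f(k+1) = (k + 6)·f(k) + (k**2 + 17*k/3 + 8).
d = 5 from the (1,1,2) case.
Solve for f: f(k) = k*(k + 2)*(k + 3)*(k**2 + 10*k + 29)/60 (degree 5 ≤ 5).
So s_k = (B(k−1)f/C)·t_k = (k*(k + 2)*(k + 6)*(k**2 + 10*k + 29)/(20*(3*k + 8)))·t_k = k*(-k**2 - 10*k - 29)/(20*(k**3 + 10*k**2 + 29*k + 20)).
s_(k+1) − s_k = (-3*k - 8)/(k**5 + 18*k**4 + 121*k**3 + 372*k**2 + 508*k + 240) = t_k.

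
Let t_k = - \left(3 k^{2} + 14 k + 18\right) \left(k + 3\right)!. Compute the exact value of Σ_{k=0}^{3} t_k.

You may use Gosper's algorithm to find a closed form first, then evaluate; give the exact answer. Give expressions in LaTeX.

Ratio r(k) = (k + 4)*(14*k + 3*(k + 1)**2 + 32)/(3*k**2 + 14*k + 18).
Factor: A=k + 4; B=1; C=k**2 + 14*k/3 + 6.
Key eq: (k + 4)·f(k+1) = (1)·f(k) + (k**2 + 14*k/3 + 6).
Bound: deg f ≤ 1.
Solve for f: f(k) = (3*k + 2)/3 (degree 1 ≤ 1).
Get s_k = R·t_k = -(3*k + 2)*factorial(k + 3) with R(k) = B(k−1)f(k)/C(k) = (3*k + 2)/(3*k**2 + 14*k + 18).
Δs = -(3*k**2 + 14*k + 18)*factorial(k + 3), as required.
Evaluate s at k=4 and k=0: -70560 and -12; difference -70548.

Σ = -70548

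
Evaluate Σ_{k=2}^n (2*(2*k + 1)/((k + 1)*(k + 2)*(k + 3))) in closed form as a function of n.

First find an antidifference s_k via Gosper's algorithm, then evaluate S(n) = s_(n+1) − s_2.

S(n) = (11*n**2 + 7*n - 18)/(12*(n**2 + 5*n + 6))

Compute t_(k+1)/t_k: get (k + 1)*(2*k + 3)/((k + 4)*(2*k + 1)).
So A=k + 1 and B=k + 4, with C=k + 1/2.
Need (k + 1)·f(k+1) − (k + 3)·f(k) = k + 1/2.
Degrees (1,1,1) ⇒ d ≤ 2.
Solve for f: f(k) = k*(3*k + 1)/8 (degree 2 ≤ 2).
Get s_k = R·t_k = k*(3*k + 1)/(2*(k + 1)*(k + 2)) with R(k) = B(k−1)f(k)/C(k) = k*(k + 3)*(3*k + 1)/(4*(2*k + 1)).
s_(k+1) − s_k = 2*(2*k + 1)/(k**3 + 6*k**2 + 11*k + 6) = t_k.
Σ_(k=2)^n t_k = s_(n+1) − s_(2) = ((3*n**2 + 7*n + 4)/(2*(n**2 + 5*n + 6))) − (7/12), i.e. (11*n**2 + 7*n - 18)/(12*(n**2 + 5*n + 6)).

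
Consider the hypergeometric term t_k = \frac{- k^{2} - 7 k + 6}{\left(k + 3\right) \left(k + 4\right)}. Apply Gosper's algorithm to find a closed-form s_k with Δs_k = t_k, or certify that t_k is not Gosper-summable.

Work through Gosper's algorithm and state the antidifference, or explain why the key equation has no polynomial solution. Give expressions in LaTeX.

s_k = \frac{k \left(3 - k\right)}{k + 3}

r(k) = (k + 3)*(7*k + (k + 1)**2 + 1)/((k + 5)*(k**2 + 7*k - 6)) after simplifying.
Gosper form: A/B · C(k+1)/C(k) with A=k + 3, B=k + 5, C=k**2 + 7*k - 6.
Set up (k + 3)·f(k+1) − (k + 4)·f(k) − (k**2 + 7*k - 6) = 0.
Bound: deg f ≤ 2.
Coefficient equations give f(k) = k*(k - 3).
Certificate R = B(k−1)f/C = k*(k - 3)*(k + 4)/(k**2 + 7*k - 6) gives s_k = k*(3 - k)/(k + 3).
s_(k+1) − s_k = (-k**2 - 7*k + 6)/(k**2 + 7*k + 12) = t_k.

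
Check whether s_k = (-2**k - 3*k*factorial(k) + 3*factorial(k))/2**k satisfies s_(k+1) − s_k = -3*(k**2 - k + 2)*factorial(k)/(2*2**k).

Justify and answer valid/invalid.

valid; difference matches t_k

s_(k+1) = -(2*2**k + 3*k**2*factorial(k) + 3*k*factorial(k))/(2*2**k)
s_(k+1) − s_k = -3*(k**2 - k + 2)*factorial(k)/(2*2**k)
(s_(k+1) − s_k) − t_k = 0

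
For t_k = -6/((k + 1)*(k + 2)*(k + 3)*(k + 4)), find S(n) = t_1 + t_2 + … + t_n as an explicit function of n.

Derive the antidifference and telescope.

r(k) = (k + 1)/(k + 5) after simplifying.
So A=k + 1 and B=k + 5, with C=1.
Set up (k + 1)·f(k+1) − (k + 4)·f(k) − (1) = 0.
Bound: deg f ≤ 3.
A polynomial solution: f(k) = k*(k**2 + 6*k + 11)/18.
Then R = B(k−1)f/C = k*(k + 4)*(k**2 + 6*k + 11)/18, so s_k = R(k)·t_k = k*(-k**2 - 6*k - 11)/(3*(k + 1)*(k + 2)*(k + 3)).
s_(k+1) − s_k = -6/(k**4 + 10*k**3 + 35*k**2 + 50*k + 24) = t_k.
Telescope: S(n) = s_(n+1) − s_(1) = (-n**3 - 9*n**2 - 26*n - 18)/(3*(n**3 + 9*n**2 + 26*n + 24)) − (-1/4) = n*(-n**2 - 9*n - 26)/(12*(n**3 + 9*n**2 + 26*n + 24)).

S(n) = n*(-n**2 - 9*n - 26)/(12*(n**3 + 9*n**2 + 26*n + 24))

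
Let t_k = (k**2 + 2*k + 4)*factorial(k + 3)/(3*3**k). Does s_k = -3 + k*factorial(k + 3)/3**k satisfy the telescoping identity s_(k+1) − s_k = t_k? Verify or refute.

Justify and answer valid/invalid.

s_(k+1) = 3**(-k - 1)*(k + 1)*factorial(k + 4) - 3
s_(k+1) − s_k = (k**2 + 2*k + 4)*factorial(k + 3)/(3*3**k)
(s_(k+1) − s_k) − t_k = 0

valid (s_(k+1) − s_k reduces to t_k)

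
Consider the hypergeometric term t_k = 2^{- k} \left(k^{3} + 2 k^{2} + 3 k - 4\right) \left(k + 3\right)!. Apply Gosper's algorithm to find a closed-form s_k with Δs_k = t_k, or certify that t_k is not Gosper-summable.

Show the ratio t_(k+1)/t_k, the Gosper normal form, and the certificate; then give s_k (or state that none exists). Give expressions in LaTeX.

s_k = 2^{1 - k} k \left(k - 2\right) \left(k + 3\right)!

The ratio is (k**4 + 9*k**3 + 30*k**2 + 42*k + 8)/(2*(k**3 + 2*k**2 + 3*k - 4)).
Normal form (A,B,C) = (k/2 + 2, 1, k**3 + 2*k**2 + 3*k - 4).
Need (k/2 + 2)·f(k+1) − (1)·f(k) = k**3 + 2*k**2 + 3*k - 4.
Bound: deg f ≤ 2.
Solve for f: f(k) = 2*k*(k - 2) (degree 2 ≤ 2).
Then R = B(k−1)f/C = 2*k*(k - 2)/(k**3 + 2*k**2 + 3*k - 4), so s_k = R(k)·t_k = 2**(1 - k)*k*(k - 2)*factorial(k + 3).
Check: Δs_k = (k**3 + 2*k**2 + 3*k - 4)*factorial(k + 3)/2**k. ✓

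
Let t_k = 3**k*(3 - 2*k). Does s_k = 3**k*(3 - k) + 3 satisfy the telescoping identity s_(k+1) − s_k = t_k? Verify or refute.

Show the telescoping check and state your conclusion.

Valid — Δs_k = t_k.

s_(k+1) = 3*3**k*(2 - k) + 3
s_(k+1) − s_k = 3**k*(3 - 2*k)
(s_(k+1) − s_k) − t_k = 0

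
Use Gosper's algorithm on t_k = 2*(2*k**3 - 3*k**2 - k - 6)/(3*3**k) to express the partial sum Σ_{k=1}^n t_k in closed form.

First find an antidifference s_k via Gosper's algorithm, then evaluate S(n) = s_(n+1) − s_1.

Step 1: r(k) = (2*k**3 + 3*k**2 - k - 8)/(3*(2*k**3 - 3*k**2 - k - 6)).
So A=1/3 and B=1, with C=k**3 - 3*k**2/2 - k/2 - 3.
Need (1/3)·f(k+1) − (1)·f(k) = k**3 - 3*k**2/2 - k/2 - 3.
Bound: deg f ≤ 3.
Solve for f: f(k) = -3*(k - 1)*(k**2 + k + 2)/2 (degree 3 ≤ 3).
Certificate R = B(k−1)f/C = -3*(k - 1)*(k**2 + k + 2)/(2*k**3 - 3*k**2 - k - 6) gives s_k = 2*(-k**3 - k + 2)/3**k.
Check: Δs_k = 2*(2*k**3 - 3*k**2 - k - 6)/(3*3**k). ✓
s_(n+1) = 2*3**(-n - 1)*n*(-n**2 - 3*n - 4) and s_(1) = 0, so S(n) = 2*3**(-n - 1)*n*(-n**2 - 3*n - 4).

S(n) = 2*3**(-n - 1)*n*(-n**2 - 3*n - 4)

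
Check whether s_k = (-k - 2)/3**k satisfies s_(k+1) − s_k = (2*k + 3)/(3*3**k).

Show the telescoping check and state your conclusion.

s_(k+1) = (-k - 3)/(3*3**k)
s_(k+1) − s_k = (2*k + 3)/(3*3**k)
(s_(k+1) − s_k) − t_k = 0

Valid: the claim telescopes to t_k.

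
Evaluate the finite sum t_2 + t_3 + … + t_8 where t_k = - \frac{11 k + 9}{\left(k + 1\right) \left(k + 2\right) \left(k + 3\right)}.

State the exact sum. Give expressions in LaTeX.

t_(k+1)/t_k = (k + 1)*(11*k + 20)/((k + 4)*(11*k + 9)).
Normal form (A,B,C) = (k + 1, k + 4, k + 9/11).
Need (k + 1)·f(k+1) − (k + 3)·f(k) = k + 9/11.
Degrees (1,1,1) ⇒ d ≤ 2.
Match coefficients ⇒ f(k) = k*(5*k + 4)/11.
R(k) = B(k−1)·f(k)/C(k) = k*(k + 3)*(5*k + 4)/(11*k + 9); s_k = R·t_k = k*(-5*k - 4)/((k + 1)*(k + 2)).
Check: Δs_k = (-11*k - 9)/(k**3 + 6*k**2 + 11*k + 6). ✓
Telescoping: Σ = s_(9) − s_(2) = -441/110 − (-7/3) = -553/330.

Σ = -553/330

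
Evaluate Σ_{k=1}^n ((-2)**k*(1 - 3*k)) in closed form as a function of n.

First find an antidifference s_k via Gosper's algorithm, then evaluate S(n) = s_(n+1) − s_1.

t_(k+1)/t_k = 2*(-3*k - 2)/(3*k - 1).
So A=-2 and B=1, with C=k - 1/3.
Key eq: (-2)·f(k+1) = (1)·f(k) + (k - 1/3).
deg f ≤ 1 (via 0,0,1).
Solve for f: f(k) = -(k - 1)/3 (degree 1 ≤ 1).
R(k) = B(k−1)·f(k)/C(k) = -(k - 1)/(3*k - 1); s_k = R·t_k = (-2)**k*(k - 1).
Verify: (-2)**k*(1 - 3*k) matches t_k.
Σ_(k=1)^n t_k = s_(n+1) − s_(1) = ((-2)**(n + 1)*n) − (0), i.e. (-2)**(n + 1)*n.

S(n) = (-2)**(n + 1)*n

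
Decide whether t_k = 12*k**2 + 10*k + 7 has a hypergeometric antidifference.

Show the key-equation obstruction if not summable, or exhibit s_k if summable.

Yes. s_k = k*(4*k**2 - k + 4).

r(k) = (12*k**2 + 34*k + 29)/(12*k**2 + 10*k + 7) after simplifying.
Factor: A=1; B=1; C=k**2 + 5*k/6 + 7/12.
Solve (1)·f(k+1) − (1)·f(k) = k**2 + 5*k/6 + 7/12.
deg f ≤ 3 (via 0,0,2).
A polynomial solution: f(k) = k*(4*k**2 - k + 4)/12.
Get s_k = R·t_k = k*(4*k**2 - k + 4) with R(k) = B(k−1)f(k)/C(k) = k*(4*k**2 - k + 4)/(12*k**2 + 10*k + 7).
Δs = 12*k**2 + 10*k + 7, as required.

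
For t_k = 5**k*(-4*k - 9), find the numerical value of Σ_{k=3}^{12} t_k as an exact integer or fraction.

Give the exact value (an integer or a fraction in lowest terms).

Σ = -17089843250

Ratio r(k) = 5*(4*k + 13)/(4*k + 9).
Gosper form: A/B · C(k+1)/C(k) with A=5, B=1, C=k + 9/4.
Key eq: (5)·f(k+1) = (1)·f(k) + (k + 9/4).
Degrees (0,0,1) ⇒ d ≤ 1.
Solve for f: f(k) = (k + 1)/4 (degree 1 ≤ 1).
Then R = B(k−1)f/C = (k + 1)/(4*k + 9), so s_k = R(k)·t_k = 5**k*(-k - 1).
Δs = 5**k*(-4*k - 9), as required.
Sum = s_(13) − s_(3); s_(13) = -17089843750, s_(3) = -500 ⇒ -17089843250.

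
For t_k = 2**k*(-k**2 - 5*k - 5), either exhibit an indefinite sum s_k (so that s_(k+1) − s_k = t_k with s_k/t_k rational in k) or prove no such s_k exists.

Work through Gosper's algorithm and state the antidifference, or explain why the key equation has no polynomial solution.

s_k = 2**k*(-k**2 - k - 1)

Step 1: r(k) = 2*(k**2 + 7*k + 11)/(k**2 + 5*k + 5).
Factor: A=2; B=1; C=k**2 + 5*k + 5.
Set up (2)·f(k+1) − (1)·f(k) − (k**2 + 5*k + 5) = 0.
deg f ≤ 2 (via 0,0,2).
Solve for f: f(k) = k**2 + k + 1 (degree 2 ≤ 2).
R(k) = B(k−1)·f(k)/C(k) = (k**2 + k + 1)/(k**2 + 5*k + 5); s_k = R·t_k = 2**k*(-k**2 - k - 1).
Δs = 2**k*(-k**2 - 5*k - 5), as required.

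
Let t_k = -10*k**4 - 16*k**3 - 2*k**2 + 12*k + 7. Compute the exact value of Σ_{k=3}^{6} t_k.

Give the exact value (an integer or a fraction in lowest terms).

The ratio is (10*k**4 + 56*k**3 + 110*k**2 + 80*k + 9)/(10*k**4 + 16*k**3 + 2*k**2 - 12*k - 7).
So A=1 and B=1, with C=k**4 + 8*k**3/5 + k**2/5 - 6*k/5 - 7/10.
Solve (1)·f(k+1) − (1)·f(k) = k**4 + 8*k**3/5 + k**2/5 - 6*k/5 - 7/10.
Bound: deg f ≤ 5.
Solving with deg f ≤ 5: f(k) = k*(2*k**4 - k**3 - 4*k**2 - 3*k - 1)/10.
Get s_k = R·t_k = k*(-2*k**4 + k**3 + 4*k**2 + 3*k + 1) with R(k) = B(k−1)f(k)/C(k) = k*(2*k**4 - k**3 - 4*k**2 - 3*k - 1)/(10*k**4 + 16*k**3 + 2*k**2 - 12*k - 7).
s_(k+1) − s_k = -10*k**4 - 16*k**3 - 2*k**2 + 12*k + 7 = t_k.
Sum = s_(7) − s_(3); s_(7) = -29687, s_(3) = -267 ⇒ -29420.

Σ = -29420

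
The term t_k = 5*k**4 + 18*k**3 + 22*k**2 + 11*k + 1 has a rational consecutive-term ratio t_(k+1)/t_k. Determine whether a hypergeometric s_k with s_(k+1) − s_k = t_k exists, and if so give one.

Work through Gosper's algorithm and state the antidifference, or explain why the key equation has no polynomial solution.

The ratio is (5*k**4 + 38*k**3 + 106*k**2 + 129*k + 57)/(5*k**4 + 18*k**3 + 22*k**2 + 11*k + 1).
Gosper form: A/B · C(k+1)/C(k) with A=1, B=1, C=k**4 + 18*k**3/5 + 22*k**2/5 + 11*k/5 + 1/5.
Set up (1)·f(k+1) − (1)·f(k) − (k**4 + 18*k**3/5 + 22*k**2/5 + 11*k/5 + 1/5) = 0.
Degrees (0,0,4) ⇒ d ≤ 5.
Match coefficients ⇒ f(k) = k*(k**4 + 2*k**3 - k - 1)/5.
Certificate R = B(k−1)f/C = k*(k**4 + 2*k**3 - k - 1)/(5*k**4 + 18*k**3 + 22*k**2 + 11*k + 1) gives s_k = k*(k**4 + 2*k**3 - k - 1).
Verify: 5*k**4 + 18*k**3 + 22*k**2 + 11*k + 1 matches t_k.

s_k = k*(k**4 + 2*k**3 - k - 1)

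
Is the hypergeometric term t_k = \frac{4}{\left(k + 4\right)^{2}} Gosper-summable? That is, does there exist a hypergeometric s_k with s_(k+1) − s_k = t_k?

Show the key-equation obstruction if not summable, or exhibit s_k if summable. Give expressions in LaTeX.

r(k) = (k + 4)**2/(k + 5)**2 after simplifying.
So A=k**2 + 8*k + 16 and B=k**2 + 10*k + 25, with C=1.
Set up (k**2 + 8*k + 16)·f(k+1) − (k**2 + 8*k + 16)·f(k) − (1) = 0.
From deg A=2, deg B=2, deg C=0: d=0.
f = c0 ⇒ A·f(k+1) − B(k−1)·f(k) − C = -1. The system {-1 = 0} is inconsistent; no antidifference.

No — the linear system for f has no solution.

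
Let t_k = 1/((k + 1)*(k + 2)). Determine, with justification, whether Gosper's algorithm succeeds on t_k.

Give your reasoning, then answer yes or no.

r(k) = (k + 1)/(k + 3) after simplifying.
A = k + 1, B = k + 3, C = 1.
Key eq: (k + 1)·f(k+1) = (k + 2)·f(k) + (1).
Degrees (1,1,0) ⇒ d ≤ 1.
Solving with deg f ≤ 1: f(k) = k.
Certificate R = B(k−1)f/C = k*(k + 2) gives s_k = k/(k + 1).
s_(k+1) − s_k = 1/(k**2 + 3*k + 2) = t_k.

Yes. s_k = k/(k + 1).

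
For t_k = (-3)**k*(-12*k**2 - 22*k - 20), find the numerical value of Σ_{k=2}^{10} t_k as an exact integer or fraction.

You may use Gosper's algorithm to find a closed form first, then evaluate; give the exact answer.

r(k) = 3*(-6*k**2 - 23*k - 27)/(6*k**2 + 11*k + 10) after simplifying.
Gosper form: A/B · C(k+1)/C(k) with A=-3, B=1, C=k**2 + 11*k/6 + 5/3.
Key eq: (-3)·f(k+1) = (1)·f(k) + (k**2 + 11*k/6 + 5/3).
From deg A=0, deg B=0, deg C=2: d=2.
Solving with deg f ≤ 2: f(k) = -(3*k**2 + k + 2)/12.
Certificate R = B(k−1)f/C = -(3*k**2 + k + 2)/(2*(6*k**2 + 11*k + 10)) gives s_k = (-3)**k*(3*k**2 + k + 2).
s_(k+1) − s_k = (-3)**k*(-12*k**2 - 22*k - 20) = t_k.
Evaluate s at k=11 and k=2: -66607272 and 144; difference -66607416.

Σ = -66607416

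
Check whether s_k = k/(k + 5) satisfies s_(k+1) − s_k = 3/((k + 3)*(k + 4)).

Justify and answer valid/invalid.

Invalid: residual 2*(k**2 + k - 15)/(k**4 + 18*k**3 + 119*k**2 + 342*k + 360) ≠ 0.

s_(k+1) = (k + 1)/(k + 6)
s_(k+1) − s_k = 5/(k**2 + 11*k + 30)
(s_(k+1) − s_k) − t_k = 2*(k**2 + k - 15)/(k**4 + 18*k**3 + 119*k**2 + 342*k + 360)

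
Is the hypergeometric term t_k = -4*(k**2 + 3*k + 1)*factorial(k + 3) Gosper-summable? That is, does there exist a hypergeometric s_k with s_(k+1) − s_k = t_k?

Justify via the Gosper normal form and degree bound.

Yes. s_k = -4*(k - 1)*factorial(k + 3).

Step 1: r(k) = (k + 4)*(3*k + (k + 1)**2 + 4)/(k**2 + 3*k + 1).
So A=k + 4 and B=1, with C=k**2 + 3*k + 1.
Solve (k + 4)·f(k+1) − (1)·f(k) = k**2 + 3*k + 1.
deg f ≤ 1 (via 1,0,2).
Coefficient equations give f(k) = k - 1.
Certificate R = B(k−1)f/C = (k - 1)/(k**2 + 3*k + 1) gives s_k = -4*(k - 1)*factorial(k + 3).
s_(k+1) − s_k = -4*(k**2 + 3*k + 1)*factorial(k + 3) = t_k.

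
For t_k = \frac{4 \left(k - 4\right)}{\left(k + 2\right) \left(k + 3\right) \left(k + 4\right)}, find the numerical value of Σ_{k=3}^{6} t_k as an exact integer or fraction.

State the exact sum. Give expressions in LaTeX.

Ratio r(k) = (k - 3)*(k + 2)/((k - 4)*(k + 5)).
Gosper form: A/B · C(k+1)/C(k) with A=k + 2, B=k + 5, C=k - 4.
f must satisfy (k + 2)·f(k+1) − (k + 4)·f(k) = k - 4.
Bound: deg f ≤ 2.
Solve for f: f(k) = -k*(k + 11)/6 (degree 2 ≤ 2).
Then R = B(k−1)f/C = -k*(k + 4)*(k + 11)/(6*(k - 4)), so s_k = R(k)·t_k = 2*k*(-k - 11)/(3*(k + 2)*(k + 3)).
s_(k+1) − s_k = 4*(k - 4)/(k**3 + 9*k**2 + 26*k + 24) = t_k.
Evaluate s at k=7 and k=3: -14/15 and -14/15; difference 0.

Σ = 0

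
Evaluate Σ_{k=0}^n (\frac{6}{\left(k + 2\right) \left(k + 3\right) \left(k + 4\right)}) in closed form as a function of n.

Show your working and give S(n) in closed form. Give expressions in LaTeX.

S(n) = \frac{n^{2} + 7 n + 6}{2 \left(n^{2} + 7 n + 12\right)}

t_(k+1)/t_k = (k + 2)/(k + 5).
Take A(k)=k + 2, B(k)=k + 5, C(k)=1.
f must satisfy (k + 2)·f(k+1) − (k + 4)·f(k) = 1.
From deg A=1, deg B=1, deg C=0: d=2.
Match coefficients ⇒ f(k) = k*(k + 5)/12.
Then R = B(k−1)f/C = k*(k + 4)*(k + 5)/12, so s_k = R(k)·t_k = k*(k + 5)/(2*(k + 2)*(k + 3)).
Δs = 6/(k**3 + 9*k**2 + 26*k + 24), as required.
Σ_(k=0)^n t_k = s_(n+1) − s_(0) = ((n**2 + 7*n + 6)/(2*(n**2 + 7*n + 12))) − (0), i.e. (n**2 + 7*n + 6)/(2*(n**2 + 7*n + 12)).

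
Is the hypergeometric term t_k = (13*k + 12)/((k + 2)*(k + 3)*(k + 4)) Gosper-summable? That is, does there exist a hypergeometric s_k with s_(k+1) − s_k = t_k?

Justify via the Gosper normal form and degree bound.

Compute t_(k+1)/t_k: get (k + 2)*(13*k + 25)/((k + 5)*(13*k + 12)).
Normal form (A,B,C) = (k + 2, k + 5, k + 12/13).
Key eq: (k + 2)·f(k+1) = (k + 4)·f(k) + (k + 12/13).
deg f ≤ 2 (via 1,1,1).
A polynomial solution: f(k) = k*(19*k + 17)/78.
R(k) = B(k−1)·f(k)/C(k) = k*(k + 4)*(19*k + 17)/(6*(13*k + 12)); s_k = R·t_k = k*(19*k + 17)/(6*(k + 2)*(k + 3)).
Δs = (13*k + 12)/(k**3 + 9*k**2 + 26*k + 24), as required.

Yes. s_k = k*(19*k + 17)/(6*(k + 2)*(k + 3)).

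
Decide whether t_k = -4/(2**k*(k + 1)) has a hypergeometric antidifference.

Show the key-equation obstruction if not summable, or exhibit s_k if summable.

No — t_k has no hypergeometric antidifference.

Compute t_(k+1)/t_k: get (k + 1)/(2*(k + 2)).
So A=k/2 + 1/2 and B=k + 2, with C=1.
Set up (k/2 + 1/2)·f(k+1) − (k + 1)·f(k) − (1) = 0.
From deg A=1, deg B=1, deg C=0: d=-1.
d = -1 < 0 ⇒ no nonzero polynomial f; not summable.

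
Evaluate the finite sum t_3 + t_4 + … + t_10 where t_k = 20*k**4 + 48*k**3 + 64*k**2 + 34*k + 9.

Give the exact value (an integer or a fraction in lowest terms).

Σ = 677248

Compute t_(k+1)/t_k: get (20*k**4 + 128*k**3 + 328*k**2 + 386*k + 175)/(20*k**4 + 48*k**3 + 64*k**2 + 34*k + 9).
Factor: A=1; B=1; C=k**4 + 12*k**3/5 + 16*k**2/5 + 17*k/10 + 9/20.
Set up (1)·f(k+1) − (1)·f(k) − (k**4 + 12*k**3/5 + 16*k**2/5 + 17*k/10 + 9/20) = 0.
Degrees (0,0,4) ⇒ d ≤ 5.
A polynomial solution: f(k) = k*(4*k**4 + 2*k**3 + 4*k**2 - 3*k + 2)/20.
R(k) = B(k−1)·f(k)/C(k) = k*(4*k**4 + 2*k**3 + 4*k**2 - 3*k + 2)/(20*k**4 + 48*k**3 + 64*k**2 + 34*k + 9); s_k = R·t_k = k*(4*k**4 + 2*k**3 + 4*k**2 - 3*k + 2).
Verify: 20*k**4 + 48*k**3 + 64*k**2 + 34*k + 9 matches t_k.
Evaluate s at k=11 and k=3: 678469 and 1221; difference 677248.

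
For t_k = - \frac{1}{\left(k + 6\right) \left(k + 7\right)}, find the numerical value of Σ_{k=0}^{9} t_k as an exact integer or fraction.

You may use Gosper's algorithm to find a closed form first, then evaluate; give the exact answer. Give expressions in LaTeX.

Σ = -5/48

Ratio r(k) = (k + 6)/(k + 8).
Normal form (A,B,C) = (k + 6, k + 8, 1).
Solve (k + 6)·f(k+1) − (k + 7)·f(k) = 1.
deg f ≤ 1 (via 1,1,0).
Solve for f: f(k) = k/6 (degree 1 ≤ 1).
R(k) = B(k−1)·f(k)/C(k) = k*(k + 7)/6; s_k = R·t_k = -k/(6*k + 36).
Verify: -1/(k**2 + 13*k + 42) matches t_k.
Telescoping: Σ = s_(10) − s_(0) = -5/48 − (0) = -5/48.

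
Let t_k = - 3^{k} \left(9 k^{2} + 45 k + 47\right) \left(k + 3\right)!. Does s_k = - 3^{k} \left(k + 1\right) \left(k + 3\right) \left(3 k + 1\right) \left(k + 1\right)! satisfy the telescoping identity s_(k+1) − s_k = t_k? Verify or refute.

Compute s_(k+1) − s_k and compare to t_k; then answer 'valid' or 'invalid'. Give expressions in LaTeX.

s_(k+1) = -3**(k + 1)*(k + 2)*(k + 4)*(3*k + 4)*factorial(k + 2)
s_(k+1) − s_k = -3**k*(9*k**4 + 81*k**3 + 263*k**2 + 371*k + 189)*factorial(k + 1)
(s_(k+1) − s_k) − t_k = 3**k*(9*k**3 + 63*k**2 + 134*k + 93)*factorial(k + 1)

Invalid: residual 3^{k} \left(9 k^{3} + 63 k^{2} + 134 k + 93\right) \left(k + 1\right)! ≠ 0.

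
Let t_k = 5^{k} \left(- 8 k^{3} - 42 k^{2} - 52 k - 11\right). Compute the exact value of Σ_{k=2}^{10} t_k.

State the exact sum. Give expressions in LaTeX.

The ratio is 5*(8*k**3 + 66*k**2 + 160*k + 113)/(8*k**3 + 42*k**2 + 52*k + 11).
Normal form (A,B,C) = (5, 1, k**3 + 21*k**2/4 + 13*k/2 + 11/8).
f must satisfy (5)·f(k+1) − (1)·f(k) = k**3 + 21*k**2/4 + 13*k/2 + 11/8.
d = 3 from the (0,0,3) case.
Solve for f: f(k) = (2*k**3 + 3*k**2 - 2*k - 1)/8 (degree 3 ≤ 3).
Get s_k = R·t_k = 5**k*(-2*k**3 - 3*k**2 + 2*k + 1) with R(k) = B(k−1)f(k)/C(k) = (2*k**3 + 3*k**2 - 2*k - 1)/(8*k**3 + 42*k**2 + 52*k + 11).
Δs = 5**k*(-8*k**3 - 42*k**2 - 52*k - 11), as required.
Sum = s_(11) − s_(2); s_(11) = -146582031250, s_(2) = -575 ⇒ -146582030675.

Σ = -146582030675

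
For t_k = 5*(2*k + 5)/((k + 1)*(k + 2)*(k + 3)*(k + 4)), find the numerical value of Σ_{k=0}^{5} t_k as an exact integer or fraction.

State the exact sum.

Ratio r(k) = (k + 1)*(2*k + 7)/((k + 5)*(2*k + 5)).
Factor: A=k + 1; B=k + 5; C=k + 5/2.
Need (k + 1)·f(k+1) − (k + 4)·f(k) = k + 5/2.
deg f ≤ 3 (via 1,1,1).
Coefficient equations give f(k) = k*(k + 2)*(k + 4)/6.
Certificate R = B(k−1)f/C = k*(k + 2)*(k + 4)**2/(3*(2*k + 5)) gives s_k = 5*k*(k + 4)/(3*(k**2 + 4*k + 3)).
Δs = 5*(2*k + 5)/(k**4 + 10*k**3 + 35*k**2 + 50*k + 24), as required.
Σ_(k=0)^(5) t_k = s_(6) − s_(0) = 100/63 − (0) = 100/63.

Σ = 100/63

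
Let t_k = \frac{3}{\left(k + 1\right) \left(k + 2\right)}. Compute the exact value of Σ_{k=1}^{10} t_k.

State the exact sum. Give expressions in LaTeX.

The ratio is (k + 1)/(k + 3).
Normal form (A,B,C) = (k + 1, k + 3, 1).
Key eq: (k + 1)·f(k+1) = (k + 2)·f(k) + (1).
Degrees (1,1,0) ⇒ d ≤ 1.
Solve for f: f(k) = k (degree 1 ≤ 1).
Certificate R = B(k−1)f/C = k*(k + 2) gives s_k = 3*k/(k + 1).
Check: Δs_k = 3/(k**2 + 3*k + 2). ✓
Σ_(k=1)^(10) t_k = s_(11) − s_(1) = 11/4 − (3/2) = 5/4.

Σ = 5/4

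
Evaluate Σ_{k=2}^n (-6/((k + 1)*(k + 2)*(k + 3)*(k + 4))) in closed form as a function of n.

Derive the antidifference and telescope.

Ratio r(k) = (k + 1)/(k + 5).
A = k + 1, B = k + 5, C = 1.
f must satisfy (k + 1)·f(k+1) − (k + 4)·f(k) = 1.
Degrees (1,1,0) ⇒ d ≤ 3.
Match coefficients ⇒ f(k) = k*(k**2 + 6*k + 11)/18.
Get s_k = R·t_k = k*(-k**2 - 6*k - 11)/(3*(k + 1)*(k + 2)*(k + 3)) with R(k) = B(k−1)f(k)/C(k) = k*(k + 4)*(k**2 + 6*k + 11)/18.
Verify: -6/(k**4 + 10*k**3 + 35*k**2 + 50*k + 24) matches t_k.
Evaluate: s_(n+1) = (-n**3 - 9*n**2 - 26*n - 18)/(3*(n**3 + 9*n**2 + 26*n + 24)); subtract s_(2) = -3/10 ⇒ S(n) = (-n**3 - 9*n**2 - 26*n + 36)/(30*(n**3 + 9*n**2 + 26*n + 24)).

S(n) = (-n**3 - 9*n**2 - 26*n + 36)/(30*(n**3 + 9*n**2 + 26*n + 24))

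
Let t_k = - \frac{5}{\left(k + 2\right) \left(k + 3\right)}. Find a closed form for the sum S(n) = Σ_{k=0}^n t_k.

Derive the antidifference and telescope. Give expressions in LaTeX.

S(n) = \frac{5 \left(- n - 1\right)}{2 \left(n + 3\right)}

Step 1: r(k) = (k + 2)/(k + 4).
Normal form (A,B,C) = (k + 2, k + 4, 1).
f must satisfy (k + 2)·f(k+1) − (k + 3)·f(k) = 1.
d = 1 from the (1,1,0) case.
A polynomial solution: f(k) = k/2.
Then R = B(k−1)f/C = k*(k + 3)/2, so s_k = R(k)·t_k = -5*k/(2*k + 4).
Verify: -5/(k**2 + 5*k + 6) matches t_k.
s_(n+1) = 5*(-n - 1)/(2*(n + 3)) and s_(0) = 0, so S(n) = 5*(-n - 1)/(2*(n + 3)).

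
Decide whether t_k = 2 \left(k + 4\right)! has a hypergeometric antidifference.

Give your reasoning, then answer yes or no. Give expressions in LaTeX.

r(k) = k + 5 after simplifying.
Gosper form: A/B · C(k+1)/C(k) with A=k + 5, B=1, C=1.
f must satisfy (k + 5)·f(k+1) − (1)·f(k) = 1.
From deg A=1, deg B=0, deg C=0: d=-1.
deg f ≤ -1 is impossible — no certificate.

No; the degree bound rules out any f.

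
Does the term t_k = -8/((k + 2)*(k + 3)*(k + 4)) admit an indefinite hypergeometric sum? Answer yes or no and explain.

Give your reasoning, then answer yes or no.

The ratio is (k + 2)/(k + 5).
Gosper form: A/B · C(k+1)/C(k) with A=k + 2, B=k + 5, C=1.
Set up (k + 2)·f(k+1) − (k + 4)·f(k) − (1) = 0.
From deg A=1, deg B=1, deg C=0: d=2.
Solving with deg f ≤ 2: f(k) = k*(k + 5)/12.
Certificate R = B(k−1)f/C = k*(k + 4)*(k + 5)/12 gives s_k = 2*k*(-k - 5)/(3*(k + 2)*(k + 3)).
Check: Δs_k = -8/(k**3 + 9*k**2 + 26*k + 24). ✓

Yes. s_k = 2*k*(-k - 5)/(3*(k + 2)*(k + 3)).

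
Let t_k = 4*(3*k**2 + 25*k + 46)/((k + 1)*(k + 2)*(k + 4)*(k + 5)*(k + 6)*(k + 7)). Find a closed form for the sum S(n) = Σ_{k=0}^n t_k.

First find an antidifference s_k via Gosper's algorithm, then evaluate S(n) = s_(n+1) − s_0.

S(n) = (n**3 + 14*n**2 + 59*n + 46)/(6*(n**3 + 14*n**2 + 59*n + 70))

Ratio r(k) = (k + 1)*(k + 4)*(25*k + 3*(k + 1)**2 + 71)/((k + 3)*(k + 8)*(3*k**2 + 25*k + 46)).
So A=k + 1 and B=k + 8, with C=k**3 + 34*k**2/3 + 121*k/3 + 46.
Solve (k + 1)·f(k+1) − (k + 7)·f(k) = k**3 + 34*k**2/3 + 121*k/3 + 46.
From deg A=1, deg B=1, deg C=3: d=6.
A polynomial solution: f(k) = k*(k + 2)*(k + 3)*(k + 5)*(k**2 + 11*k + 34)/72.
Get s_k = R·t_k = k*(k**2 + 11*k + 34)/(6*(k**3 + 11*k**2 + 34*k + 24)) with R(k) = B(k−1)f(k)/C(k) = k*(k + 2)*(k + 5)*(k + 7)*(k**2 + 11*k + 34)/(24*(3*k**2 + 25*k + 46)).
s_(k+1) − s_k = 4*(3*k**2 + 25*k + 46)/(k**6 + 25*k**5 + 247*k**4 + 1219*k**3 + 3112*k**2 + 3796*k + 1680) = t_k.
Evaluate: s_(n+1) = (n**3 + 14*n**2 + 59*n + 46)/(6*(n**3 + 14*n**2 + 59*n + 70)); subtract s_(0) = 0 ⇒ S(n) = (n**3 + 14*n**2 + 59*n + 46)/(6*(n**3 + 14*n**2 + 59*n + 70)).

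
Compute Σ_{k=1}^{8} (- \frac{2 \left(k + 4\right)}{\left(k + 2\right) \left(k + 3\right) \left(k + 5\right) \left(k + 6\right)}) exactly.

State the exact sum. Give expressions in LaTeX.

Ratio r(k) = (k + 2)*(k + 5)**2/((k + 4)**2*(k + 7)).
Factor: A=k + 2; B=k + 7; C=k**2 + 8*k + 16.
Need (k + 2)·f(k+1) − (k + 6)·f(k) = k**2 + 8*k + 16.
Degrees (1,1,2) ⇒ d ≤ 4.
Solve for f: f(k) = k*(k + 3)*(k + 4)*(k + 7)/20 (degree 4 ≤ 4).
Then R = B(k−1)f/C = k*(k + 3)*(k + 6)*(k + 7)/(20*(k + 4)), so s_k = R(k)·t_k = k*(-k - 7)/(10*(k**2 + 7*k + 10)).
Verify: 2*(-k - 4)/(k**4 + 16*k**3 + 91*k**2 + 216*k + 180) matches t_k.
Σ_(k=1)^(8) t_k = s_(9) − s_(1) = -36/385 − (-2/45) = -34/693.

Σ = -34/693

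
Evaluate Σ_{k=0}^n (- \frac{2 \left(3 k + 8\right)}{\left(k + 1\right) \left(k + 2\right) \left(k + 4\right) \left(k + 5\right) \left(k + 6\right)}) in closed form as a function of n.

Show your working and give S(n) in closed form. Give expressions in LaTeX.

Step 1: r(k) = (k + 1)*(k + 4)*(3*k + 11)/((k + 3)*(k + 7)*(3*k + 8)).
Gosper form: A/B · C(k+1)/C(k) with A=k + 1, B=k + 7, C=k**2 + 17*k/3 + 8.
Key eq: (k + 1)·f(k+1) = (k + 6)·f(k) + (k**2 + 17*k/3 + 8).
Degrees (1,1,2) ⇒ d ≤ 5.
Solve for f: f(k) = k*(k + 2)*(k + 3)*(k**2 + 10*k + 29)/60 (degree 5 ≤ 5).
Then R = B(k−1)f/C = k*(k + 2)*(k + 6)*(k**2 + 10*k + 29)/(20*(3*k + 8)), so s_k = R(k)·t_k = k*(-k**2 - 10*k - 29)/(10*(k**3 + 10*k**2 + 29*k + 20)).
Verify: 2*(-3*k - 8)/(k**5 + 18*k**4 + 121*k**3 + 372*k**2 + 508*k + 240) matches t_k.
Σ_(k=0)^n t_k = s_(n+1) − s_(0) = ((-n**3 - 13*n**2 - 52*n - 40)/(10*(n**3 + 13*n**2 + 52*n + 60))) − (0), i.e. (-n**3 - 13*n**2 - 52*n - 40)/(10*(n**3 + 13*n**2 + 52*n + 60)).

S(n) = \frac{- n^{3} - 13 n^{2} - 52 n - 40}{10 \left(n^{3} + 13 n^{2} + 52 n + 60\right)}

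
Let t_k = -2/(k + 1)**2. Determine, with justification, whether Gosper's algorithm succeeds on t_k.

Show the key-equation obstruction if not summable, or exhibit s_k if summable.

No — t_k has no hypergeometric antidifference.

The ratio is (k + 1)**2/(k + 2)**2.
A = k**2 + 2*k + 1, B = k**2 + 4*k + 4, C = 1.
f must satisfy (k**2 + 2*k + 1)·f(k+1) − (k**2 + 2*k + 1)·f(k) = 1.
From deg A=2, deg B=2, deg C=0: d=0.
Write f(k) = c0. Then LHS − RHS = -1, requiring -1 = 0: contradictory. No certificate.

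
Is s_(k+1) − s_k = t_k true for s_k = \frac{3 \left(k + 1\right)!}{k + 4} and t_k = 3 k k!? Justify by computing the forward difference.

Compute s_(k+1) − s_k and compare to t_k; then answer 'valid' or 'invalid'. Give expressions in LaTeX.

s_(k+1) = 3*factorial(k + 2)/(k + 5)
s_(k+1) − s_k = 3*(k**2 + 5*k + 3)*factorial(k + 1)/((k + 4)*(k + 5))
(s_(k+1) − s_k) − t_k = -9*(k**2 + 4*k - 1)*factorial(k)/((k + 4)*(k + 5))

Invalid: residual - \frac{9 \left(k^{2} + 4 k - 1\right) k!}{\left(k + 4\right) \left(k + 5\right)} ≠ 0.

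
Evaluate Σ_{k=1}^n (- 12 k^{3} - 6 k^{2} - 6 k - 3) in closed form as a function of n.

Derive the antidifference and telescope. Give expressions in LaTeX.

Step 1: r(k) = (4*k**3 + 14*k**2 + 18*k + 9)/(4*k**3 + 2*k**2 + 2*k + 1).
A = 1, B = 1, C = k**3 + k**2/2 + k/2 + 1/4.
Solve (1)·f(k+1) − (1)·f(k) = k**3 + k**2/2 + k/2 + 1/4.
deg f ≤ 4 (via 0,0,3).
Match coefficients ⇒ f(k) = k*(3*k**3 - 4*k**2 + 3*k + 1)/12.
Certificate R = B(k−1)f/C = k*(3*k**3 - 4*k**2 + 3*k + 1)/(3*(2*k + 1)*(2*k**2 + 1)) gives s_k = k*(-3*k**3 + 4*k**2 - 3*k - 1).
Check: Δs_k = -12*k**3 - 6*k**2 - 6*k - 3. ✓
s_(n+1) = -3*n**4 - 8*n**3 - 9*n**2 - 7*n - 3 and s_(1) = -3, so S(n) = n*(-3*n**3 - 8*n**2 - 9*n - 7).

S(n) = n \left(- 3 n^{3} - 8 n^{2} - 9 n - 7\right)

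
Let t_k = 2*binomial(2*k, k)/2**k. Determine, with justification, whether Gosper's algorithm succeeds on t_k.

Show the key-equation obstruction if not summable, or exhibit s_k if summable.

r(k) = (2*k + 1)/(k + 1) after simplifying.
So A=2*k + 1 and B=k + 1, with C=1.
Solve (2*k + 1)·f(k+1) − (k)·f(k) = 1.
Bound: deg f ≤ -1.
Negative degree bound (-1): no f exists, t_k not Gosper-summable.

No. Not Gosper-summable.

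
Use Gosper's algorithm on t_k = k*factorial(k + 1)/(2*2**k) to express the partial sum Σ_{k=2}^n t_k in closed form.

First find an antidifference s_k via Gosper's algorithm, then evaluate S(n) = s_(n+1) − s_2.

r(k) = (k + 1)*(k + 2)/(2*k) after simplifying.
A = k/2 + 1, B = 1, C = k.
f must satisfy (k/2 + 1)·f(k+1) − (1)·f(k) = k.
Degrees (1,0,1) ⇒ d ≤ 0.
Solve for f: f(k) = 2 (degree 0 ≤ 0).
Certificate R = B(k−1)f/C = 2/k gives s_k = factorial(k + 1)/2**k.
s_(k+1) − s_k = k*factorial(k + 1)/(2*2**k) = t_k.
s_(n+1) = 2**(-n - 1)*factorial(n + 2) and s_(2) = 3/2, so S(n) = -3/2 + factorial(n + 2)/(2*2**n).

S(n) = -3/2 + factorial(n + 2)/(2*2**n)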